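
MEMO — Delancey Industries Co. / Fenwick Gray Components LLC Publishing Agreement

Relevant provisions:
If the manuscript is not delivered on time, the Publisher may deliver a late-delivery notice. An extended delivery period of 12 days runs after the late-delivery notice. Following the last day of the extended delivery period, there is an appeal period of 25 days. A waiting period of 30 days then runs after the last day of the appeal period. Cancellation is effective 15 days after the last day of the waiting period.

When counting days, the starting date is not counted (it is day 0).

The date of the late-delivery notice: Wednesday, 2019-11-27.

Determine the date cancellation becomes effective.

2020-02-17

The last day of the extended delivery period: 2019-11-27 + 12 days = 2019-12-09.
The last day of the appeal period: 2019-12-09 + 25 days = 2020-01-03.
The last day of the waiting period: 2020-01-03 + 30 days = 2020-02-02.
The date cancellation becomes effective: 15 calendar days after 2020-02-02 is 2020-02-17.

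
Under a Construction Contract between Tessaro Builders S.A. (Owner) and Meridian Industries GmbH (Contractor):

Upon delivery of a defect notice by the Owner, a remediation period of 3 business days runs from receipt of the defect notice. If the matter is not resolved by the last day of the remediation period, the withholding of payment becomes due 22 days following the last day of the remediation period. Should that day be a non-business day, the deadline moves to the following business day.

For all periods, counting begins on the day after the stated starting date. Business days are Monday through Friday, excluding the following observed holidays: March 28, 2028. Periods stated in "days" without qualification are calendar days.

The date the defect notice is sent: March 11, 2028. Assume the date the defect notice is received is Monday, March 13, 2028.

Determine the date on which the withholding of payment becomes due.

April 7, 2028

The last day of the remediation period: 3 business days after Monday, March 13, 2028, skipping weekends — Mar 14, Mar 15, Mar 16 — lands on Thursday, March 16, 2028.
Adding 22 calendar days to March 16, 2028 gives April 7, 2028, which is the date on which the withholding of payment becomes due. April 7, 2028 is a Friday and is not a listed holiday, so no roll-forward applies.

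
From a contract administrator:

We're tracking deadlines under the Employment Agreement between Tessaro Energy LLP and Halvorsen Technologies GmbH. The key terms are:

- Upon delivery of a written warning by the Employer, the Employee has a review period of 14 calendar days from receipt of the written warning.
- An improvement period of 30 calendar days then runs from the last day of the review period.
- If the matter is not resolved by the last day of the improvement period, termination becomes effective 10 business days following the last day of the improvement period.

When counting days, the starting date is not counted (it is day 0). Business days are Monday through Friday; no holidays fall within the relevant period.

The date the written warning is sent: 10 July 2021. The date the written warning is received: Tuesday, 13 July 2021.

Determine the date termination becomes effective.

Adding 14 calendar days to 13 July 2021 gives 27 July 2021, which is the last day of the review period.
The last day of the improvement period: 30 calendar days after 27 July 2021 is 26 August 2021.
From Thursday, 26 August 2021, 10 business days (Aug 27, Aug 30, Aug 31, Sep 1, Sep 2, Sep 3, Sep 6, Sep 7, Sep 8, Sep 9, skipping weekends) brings us to Thursday, 9 September 2021, which is the date termination becomes effective.

9 September 2021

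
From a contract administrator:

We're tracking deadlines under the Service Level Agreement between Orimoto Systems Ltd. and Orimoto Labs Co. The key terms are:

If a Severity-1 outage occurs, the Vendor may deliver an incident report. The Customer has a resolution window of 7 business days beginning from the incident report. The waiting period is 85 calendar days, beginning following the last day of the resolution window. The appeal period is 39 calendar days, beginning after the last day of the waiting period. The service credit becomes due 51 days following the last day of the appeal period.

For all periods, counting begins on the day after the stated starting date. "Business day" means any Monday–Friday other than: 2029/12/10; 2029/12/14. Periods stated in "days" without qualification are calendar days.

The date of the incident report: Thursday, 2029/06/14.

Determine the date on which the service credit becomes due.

The last day of the resolution window: 7 business days after Thursday, 2029/06/14, skipping weekends — Jun 15, Jun 18, Jun 19, Jun 20, Jun 21, Jun 22, Jun 25 — lands on Monday, 2029/06/25.
The last day of the waiting period: 2029/06/25 + 85 days = 2029/09/18.
The last day of the appeal period: 2029/09/18 + 39 days = 2029/10/27.
The date on which the service credit becomes due: 2029/10/27 + 51 days = 2029/12/17.

2029/12/17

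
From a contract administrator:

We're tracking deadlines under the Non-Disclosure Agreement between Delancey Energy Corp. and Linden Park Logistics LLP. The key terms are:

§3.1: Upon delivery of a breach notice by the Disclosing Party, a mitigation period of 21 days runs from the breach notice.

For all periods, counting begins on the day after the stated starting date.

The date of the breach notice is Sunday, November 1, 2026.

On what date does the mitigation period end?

November 22, 2026

The last day of the mitigation period: 21 calendar days after November 1, 2026 is November 22, 2026.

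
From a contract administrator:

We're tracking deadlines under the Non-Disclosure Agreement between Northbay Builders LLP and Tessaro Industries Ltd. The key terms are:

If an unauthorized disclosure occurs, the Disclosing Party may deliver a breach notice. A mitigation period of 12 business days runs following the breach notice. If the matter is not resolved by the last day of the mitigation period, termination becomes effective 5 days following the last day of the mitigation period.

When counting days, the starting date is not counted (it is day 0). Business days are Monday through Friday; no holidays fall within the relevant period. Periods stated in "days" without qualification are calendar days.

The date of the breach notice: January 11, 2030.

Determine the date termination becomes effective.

The last day of the mitigation period: 12 business days after Friday, January 11, 2030, skipping weekends — Jan 14, Jan 15, Jan 16, Jan 17, …, Jan 25, Jan 28, Jan 29 — lands on Tuesday, January 29, 2030.
The date termination becomes effective: 5 calendar days after January 29, 2030 is February 3, 2030.

February 3, 2030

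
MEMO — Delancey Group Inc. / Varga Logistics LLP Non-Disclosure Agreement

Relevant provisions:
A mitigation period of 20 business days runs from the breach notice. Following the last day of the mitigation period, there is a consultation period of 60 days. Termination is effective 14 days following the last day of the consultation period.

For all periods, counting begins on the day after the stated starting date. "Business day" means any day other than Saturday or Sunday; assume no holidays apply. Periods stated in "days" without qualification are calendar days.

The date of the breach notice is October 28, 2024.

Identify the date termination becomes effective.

February 7, 2025

The last day of the mitigation period: 20 business days after Monday, October 28, 2024, skipping weekends — Oct 29, Oct 30, Oct 31, Nov 1, …, Nov 21, Nov 22, Nov 25 — lands on Monday, November 25, 2024.
The last day of the consultation period: November 25, 2024 + 60 days = January 24, 2025.
The date termination becomes effective: 14 calendar days after January 24, 2025 is February 7, 2025.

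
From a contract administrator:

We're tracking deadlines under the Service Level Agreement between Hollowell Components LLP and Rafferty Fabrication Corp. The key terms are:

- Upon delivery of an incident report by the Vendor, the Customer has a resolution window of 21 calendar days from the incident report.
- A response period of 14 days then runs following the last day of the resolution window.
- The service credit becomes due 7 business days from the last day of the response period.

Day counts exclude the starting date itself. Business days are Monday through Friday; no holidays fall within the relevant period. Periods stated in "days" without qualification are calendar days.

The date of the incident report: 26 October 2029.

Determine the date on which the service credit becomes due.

11 December 2029

Adding 21 calendar days to 26 October 2029 gives 16 November 2029, which is the last day of the resolution window.
Adding 14 calendar days to 16 November 2029 gives 30 November 2029, which is the last day of the response period.
The date on which the service credit becomes due: counting 7 business days from Friday, 30 November 2029 (Dec 3, Dec 4, Dec 5, Dec 6, Dec 7, Dec 10, Dec 11, skipping weekends) reaches Tuesday, 11 December 2029.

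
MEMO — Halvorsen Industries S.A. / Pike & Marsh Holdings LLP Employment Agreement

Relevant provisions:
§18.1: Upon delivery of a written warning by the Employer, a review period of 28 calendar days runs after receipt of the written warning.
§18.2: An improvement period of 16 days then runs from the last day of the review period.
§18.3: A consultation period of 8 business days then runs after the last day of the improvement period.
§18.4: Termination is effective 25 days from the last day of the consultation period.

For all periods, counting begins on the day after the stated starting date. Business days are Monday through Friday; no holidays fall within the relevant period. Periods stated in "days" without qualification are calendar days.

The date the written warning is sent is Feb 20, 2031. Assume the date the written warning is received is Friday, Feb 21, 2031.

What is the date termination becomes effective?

The last day of the review period: 28 calendar days after Feb 21, 2031 is Mar 21, 2031.
Adding 16 calendar days to Mar 21, 2031 gives Apr 6, 2031, which is the last day of the improvement period.
From Sunday, Apr 6, 2031, 8 business days (Apr 7, Apr 8, Apr 9, Apr 10, Apr 11, Apr 14, Apr 15, Apr 16, skipping weekends) brings us to Wednesday, Apr 16, 2031, which is the last day of the consultation period.
The date termination becomes effective: 25 calendar days after Apr 16, 2031 is May 11, 2031.

May 11, 2031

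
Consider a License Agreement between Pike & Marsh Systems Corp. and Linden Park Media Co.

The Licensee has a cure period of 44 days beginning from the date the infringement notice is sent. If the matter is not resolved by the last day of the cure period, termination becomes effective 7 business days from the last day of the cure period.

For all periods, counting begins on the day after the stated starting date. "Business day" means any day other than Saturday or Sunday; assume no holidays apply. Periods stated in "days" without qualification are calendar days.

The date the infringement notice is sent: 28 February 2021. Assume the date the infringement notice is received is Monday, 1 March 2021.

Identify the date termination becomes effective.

The last day of the cure period: 44 calendar days after 28 February 2021 is 13 April 2021.
The date termination becomes effective: counting 7 business days from Tuesday, 13 April 2021 (Apr 14, Apr 15, Apr 16, Apr 19, Apr 20, Apr 21, Apr 22, skipping weekends) reaches Thursday, 22 April 2021.

22 April 2021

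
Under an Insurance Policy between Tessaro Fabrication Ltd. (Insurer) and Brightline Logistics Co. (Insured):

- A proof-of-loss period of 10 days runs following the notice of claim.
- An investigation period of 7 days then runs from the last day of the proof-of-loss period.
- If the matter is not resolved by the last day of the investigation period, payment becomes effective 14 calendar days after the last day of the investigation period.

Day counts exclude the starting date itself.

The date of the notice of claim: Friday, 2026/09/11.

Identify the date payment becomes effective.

The last day of the proof-of-loss period: 2026/09/11 + 10 days = 2026/09/21.
The last day of the investigation period: 7 calendar days after 2026/09/21 is 2026/09/28.
The date payment becomes effective: 2026/09/28 + 14 days = 2026/10/12.

2026/10/12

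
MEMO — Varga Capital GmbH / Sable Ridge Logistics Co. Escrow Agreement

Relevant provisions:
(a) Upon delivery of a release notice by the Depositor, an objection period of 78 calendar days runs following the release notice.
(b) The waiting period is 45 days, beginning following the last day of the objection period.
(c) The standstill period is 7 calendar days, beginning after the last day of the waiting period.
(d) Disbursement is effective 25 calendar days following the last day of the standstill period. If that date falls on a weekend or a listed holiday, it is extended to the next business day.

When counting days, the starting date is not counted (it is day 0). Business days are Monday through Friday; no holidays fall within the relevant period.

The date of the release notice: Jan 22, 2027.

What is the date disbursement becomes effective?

The last day of the objection period: Jan 22, 2027 + 78 days = Apr 10, 2027.
Adding 45 calendar days to Apr 10, 2027 gives May 25, 2027, which is the last day of the waiting period.
The last day of the standstill period: May 25, 2027 + 7 days = Jun 1, 2027.
The date disbursement becomes effective: 25 calendar days after Jun 1, 2027 is Jun 26, 2027. That falls on a Saturday, so it rolls to the next business day, Monday, Jun 28, 2027.

Jun 28, 2027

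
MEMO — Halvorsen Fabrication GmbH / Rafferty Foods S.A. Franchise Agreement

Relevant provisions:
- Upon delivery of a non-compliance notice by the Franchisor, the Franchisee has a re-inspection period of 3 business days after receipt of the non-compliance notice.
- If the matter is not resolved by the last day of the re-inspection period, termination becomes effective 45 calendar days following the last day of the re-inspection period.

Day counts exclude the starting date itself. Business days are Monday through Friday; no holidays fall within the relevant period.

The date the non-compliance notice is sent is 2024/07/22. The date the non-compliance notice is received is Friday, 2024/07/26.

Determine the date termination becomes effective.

The last day of the re-inspection period: 3 business days after Friday, 2024/07/26, skipping weekends — Jul 29, Jul 30, Jul 31 — lands on Wednesday, 2024/07/31.
The date termination becomes effective: 45 calendar days after 2024/07/31 is 2024/09/14.

2024/09/14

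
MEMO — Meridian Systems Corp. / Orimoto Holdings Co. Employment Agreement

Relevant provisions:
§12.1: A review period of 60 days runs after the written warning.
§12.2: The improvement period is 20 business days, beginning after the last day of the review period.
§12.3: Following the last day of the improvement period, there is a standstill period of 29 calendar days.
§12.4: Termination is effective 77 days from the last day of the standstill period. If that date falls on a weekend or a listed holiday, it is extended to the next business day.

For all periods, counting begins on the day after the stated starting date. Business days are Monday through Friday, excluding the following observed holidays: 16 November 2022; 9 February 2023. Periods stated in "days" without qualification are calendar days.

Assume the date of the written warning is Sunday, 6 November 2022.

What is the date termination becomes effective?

19 May 2023

Adding 60 calendar days to 6 November 2022 gives 5 January 2023, which is the last day of the review period.
The last day of the improvement period: 20 business days after Thursday, 5 January 2023, skipping weekends — Jan 6, Jan 9, Jan 10, Jan 11, …, Jan 31, Feb 1, Feb 2 — lands on Thursday, 2 February 2023.
Adding 29 calendar days to 2 February 2023 gives 3 March 2023, which is the last day of the standstill period.
The date termination becomes effective: 3 March 2023 + 77 days = 19 May 2023. 19 May 2023 is a Friday and is not a listed holiday, so no roll-forward applies.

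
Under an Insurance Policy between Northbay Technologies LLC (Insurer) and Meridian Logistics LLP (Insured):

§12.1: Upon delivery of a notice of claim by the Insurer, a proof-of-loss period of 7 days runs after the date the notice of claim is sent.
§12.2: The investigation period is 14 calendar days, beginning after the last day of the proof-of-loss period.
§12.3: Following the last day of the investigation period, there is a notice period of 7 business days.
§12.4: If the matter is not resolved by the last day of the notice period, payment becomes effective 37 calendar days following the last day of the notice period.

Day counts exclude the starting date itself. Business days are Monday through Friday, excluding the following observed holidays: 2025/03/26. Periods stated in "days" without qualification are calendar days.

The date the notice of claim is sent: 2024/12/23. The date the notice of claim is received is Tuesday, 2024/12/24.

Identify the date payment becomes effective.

The last day of the proof-of-loss period: 2024/12/23 + 7 days = 2024/12/30.
The last day of the investigation period: 14 calendar days after 2024/12/30 is 2025/01/13.
The last day of the notice period: 7 business days after Monday, 2025/01/13, skipping weekends — Jan 14, Jan 15, Jan 16, Jan 17, Jan 20, Jan 21, Jan 22 — lands on Wednesday, 2025/01/22.
Adding 37 calendar days to 2025/01/22 gives 2025/02/28, which is the date payment becomes effective.

2025/02/28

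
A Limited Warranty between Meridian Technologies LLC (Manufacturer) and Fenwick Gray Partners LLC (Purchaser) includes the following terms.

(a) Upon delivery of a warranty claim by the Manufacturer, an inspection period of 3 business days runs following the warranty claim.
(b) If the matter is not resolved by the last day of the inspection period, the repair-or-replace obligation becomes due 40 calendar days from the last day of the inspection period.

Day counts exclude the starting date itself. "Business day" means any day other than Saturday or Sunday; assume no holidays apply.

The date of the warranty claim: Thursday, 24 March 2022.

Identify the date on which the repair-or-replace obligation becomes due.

From Thursday, 24 March 2022, 3 business days (Mar 25, Mar 28, Mar 29, skipping weekends) brings us to Tuesday, 29 March 2022, which is the last day of the inspection period.
Adding 40 calendar days to 29 March 2022 gives 8 May 2022, which is the date on which the repair-or-replace obligation becomes due.

8 May 2022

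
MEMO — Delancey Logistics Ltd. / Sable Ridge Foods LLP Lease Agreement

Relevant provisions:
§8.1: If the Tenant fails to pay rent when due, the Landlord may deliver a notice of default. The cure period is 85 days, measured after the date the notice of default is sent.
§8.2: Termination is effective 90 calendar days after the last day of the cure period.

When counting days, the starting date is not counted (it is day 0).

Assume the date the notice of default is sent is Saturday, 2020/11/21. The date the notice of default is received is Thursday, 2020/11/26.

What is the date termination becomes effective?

The last day of the cure period: 2020/11/21 + 85 days = 2021/02/14.
Adding 90 calendar days to 2021/02/14 gives 2021/05/15, which is the date termination becomes effective.

2021/05/15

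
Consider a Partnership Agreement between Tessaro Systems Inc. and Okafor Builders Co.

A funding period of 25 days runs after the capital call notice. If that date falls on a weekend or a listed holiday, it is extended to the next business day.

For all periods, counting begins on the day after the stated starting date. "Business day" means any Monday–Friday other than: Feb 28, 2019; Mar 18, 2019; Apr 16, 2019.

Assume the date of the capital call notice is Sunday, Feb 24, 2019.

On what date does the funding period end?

Adding 25 calendar days to Feb 24, 2019 gives Mar 21, 2019, which is the last day of the funding period. Mar 21, 2019 is a Thursday and is not a listed holiday, so no roll-forward applies.

Mar 21, 2019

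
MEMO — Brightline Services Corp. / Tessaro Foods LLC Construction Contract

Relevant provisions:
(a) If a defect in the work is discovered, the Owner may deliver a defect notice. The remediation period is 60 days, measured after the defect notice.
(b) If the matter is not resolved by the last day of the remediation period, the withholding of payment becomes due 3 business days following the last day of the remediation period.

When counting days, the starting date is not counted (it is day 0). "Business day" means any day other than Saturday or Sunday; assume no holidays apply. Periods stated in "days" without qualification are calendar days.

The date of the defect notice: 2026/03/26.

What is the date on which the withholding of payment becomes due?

Adding 60 calendar days to 2026/03/26 gives 2026/05/25, which is the last day of the remediation period.
The date on which the withholding of payment becomes due: counting 3 business days from Monday, 2026/05/25 (May 26, May 27, May 28, skipping weekends) reaches Thursday, 2026/05/28.

2026/05/28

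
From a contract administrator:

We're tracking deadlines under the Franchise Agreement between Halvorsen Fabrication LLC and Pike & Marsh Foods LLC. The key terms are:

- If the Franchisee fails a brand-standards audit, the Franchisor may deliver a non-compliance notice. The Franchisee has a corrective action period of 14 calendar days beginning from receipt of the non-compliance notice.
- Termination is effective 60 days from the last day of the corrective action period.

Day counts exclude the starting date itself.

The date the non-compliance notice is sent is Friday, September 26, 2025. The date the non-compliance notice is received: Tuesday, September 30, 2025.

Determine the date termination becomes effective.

The last day of the corrective action period: 14 calendar days after September 30, 2025 is October 14, 2025.
The date termination becomes effective: October 14, 2025 + 60 days = December 13, 2025.

December 13, 2025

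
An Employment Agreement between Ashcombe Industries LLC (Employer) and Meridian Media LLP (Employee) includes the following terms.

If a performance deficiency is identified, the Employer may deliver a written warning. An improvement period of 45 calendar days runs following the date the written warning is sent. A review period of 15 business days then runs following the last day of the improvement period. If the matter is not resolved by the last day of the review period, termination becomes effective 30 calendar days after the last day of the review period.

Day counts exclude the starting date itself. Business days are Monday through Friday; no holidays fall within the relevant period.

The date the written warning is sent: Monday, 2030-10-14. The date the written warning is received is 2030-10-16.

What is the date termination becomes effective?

2031-01-18

Adding 45 calendar days to 2030-10-14 gives 2030-11-28, which is the last day of the improvement period.
From Thursday, 2030-11-28, 15 business days (Nov 29, Dec 2, Dec 3, Dec 4, …, Dec 17, Dec 18, Dec 19, skipping weekends) brings us to Thursday, 2030-12-19, which is the last day of the review period.
The date termination becomes effective: 30 calendar days after 2030-12-19 is 2031-01-18.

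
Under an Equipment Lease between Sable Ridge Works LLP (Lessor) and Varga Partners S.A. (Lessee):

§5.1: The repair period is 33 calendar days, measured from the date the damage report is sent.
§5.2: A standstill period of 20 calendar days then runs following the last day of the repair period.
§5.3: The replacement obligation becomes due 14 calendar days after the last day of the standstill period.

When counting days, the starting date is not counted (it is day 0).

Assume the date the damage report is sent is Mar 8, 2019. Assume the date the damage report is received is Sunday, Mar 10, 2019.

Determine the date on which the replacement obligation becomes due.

Adding 33 calendar days to Mar 8, 2019 gives Apr 10, 2019, which is the last day of the repair period.
The last day of the standstill period: Apr 10, 2019 + 20 days = Apr 30, 2019.
The date on which the replacement obligation becomes due: Apr 30, 2019 + 14 days = May 14, 2019.

May 14, 2019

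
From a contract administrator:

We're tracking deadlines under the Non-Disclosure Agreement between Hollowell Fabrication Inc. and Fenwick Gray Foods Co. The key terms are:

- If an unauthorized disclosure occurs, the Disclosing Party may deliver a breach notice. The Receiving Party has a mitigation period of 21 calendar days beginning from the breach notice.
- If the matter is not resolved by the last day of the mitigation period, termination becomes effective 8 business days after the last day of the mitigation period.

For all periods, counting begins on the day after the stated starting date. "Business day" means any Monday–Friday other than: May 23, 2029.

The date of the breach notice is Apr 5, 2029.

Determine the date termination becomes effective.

May 8, 2029

Adding 21 calendar days to Apr 5, 2029 gives Apr 26, 2029, which is the last day of the mitigation period.
The date termination becomes effective: counting 8 business days from Thursday, Apr 26, 2029 (Apr 27, Apr 30, May 1, May 2, May 3, May 4, May 7, May 8, skipping weekends) reaches Tuesday, May 8, 2029.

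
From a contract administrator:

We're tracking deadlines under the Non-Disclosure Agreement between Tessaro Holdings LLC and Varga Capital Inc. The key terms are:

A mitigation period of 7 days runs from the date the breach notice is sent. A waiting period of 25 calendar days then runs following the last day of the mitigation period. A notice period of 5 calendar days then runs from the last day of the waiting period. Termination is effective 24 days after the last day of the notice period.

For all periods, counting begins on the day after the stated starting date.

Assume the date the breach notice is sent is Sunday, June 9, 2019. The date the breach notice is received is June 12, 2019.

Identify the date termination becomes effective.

August 9, 2019

Adding 7 calendar days to June 9, 2019 gives June 16, 2019, which is the last day of the mitigation period.
The last day of the waiting period: June 16, 2019 + 25 days = July 11, 2019.
The last day of the notice period: 5 calendar days after July 11, 2019 is July 16, 2019.
Adding 24 calendar days to July 16, 2019 gives August 9, 2019, which is the date termination becomes effective.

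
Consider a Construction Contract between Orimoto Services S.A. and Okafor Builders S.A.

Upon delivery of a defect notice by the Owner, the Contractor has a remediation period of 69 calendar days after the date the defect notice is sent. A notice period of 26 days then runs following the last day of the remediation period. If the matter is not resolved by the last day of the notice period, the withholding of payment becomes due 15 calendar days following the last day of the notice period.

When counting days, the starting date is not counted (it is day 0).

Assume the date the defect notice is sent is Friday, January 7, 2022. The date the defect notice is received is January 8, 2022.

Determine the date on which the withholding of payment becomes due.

The last day of the remediation period: 69 calendar days after January 7, 2022 is March 17, 2022.
The last day of the notice period: 26 calendar days after March 17, 2022 is April 12, 2022.
The date on which the withholding of payment becomes due: April 12, 2022 + 15 days = April 27, 2022.

April 27, 2022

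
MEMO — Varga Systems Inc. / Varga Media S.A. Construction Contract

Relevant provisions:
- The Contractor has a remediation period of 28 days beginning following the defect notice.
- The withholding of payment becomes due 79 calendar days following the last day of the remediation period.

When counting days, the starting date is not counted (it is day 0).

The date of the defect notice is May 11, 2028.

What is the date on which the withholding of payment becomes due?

Aug 26, 2028

The last day of the remediation period: May 11, 2028 + 28 days = Jun 8, 2028.
Adding 79 calendar days to Jun 8, 2028 gives Aug 26, 2028, which is the date on which the withholding of payment becomes due.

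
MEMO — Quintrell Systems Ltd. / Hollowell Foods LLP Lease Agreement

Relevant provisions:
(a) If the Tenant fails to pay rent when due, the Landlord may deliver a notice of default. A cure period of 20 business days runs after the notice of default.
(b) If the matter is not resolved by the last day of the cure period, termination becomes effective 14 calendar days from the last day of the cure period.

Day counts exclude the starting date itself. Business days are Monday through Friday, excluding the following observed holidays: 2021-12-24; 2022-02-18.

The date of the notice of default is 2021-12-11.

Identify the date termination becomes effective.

From Saturday, 2021-12-11, 20 business days (Dec 13, Dec 14, Dec 15, Dec 16, …, Jan 6, Jan 7, Jan 10, skipping weekends and the listed holiday on Dec 24) brings us to Monday, 2022-01-10, which is the last day of the cure period.
Adding 14 calendar days to 2022-01-10 gives 2022-01-24, which is the date termination becomes effective.

2022-01-24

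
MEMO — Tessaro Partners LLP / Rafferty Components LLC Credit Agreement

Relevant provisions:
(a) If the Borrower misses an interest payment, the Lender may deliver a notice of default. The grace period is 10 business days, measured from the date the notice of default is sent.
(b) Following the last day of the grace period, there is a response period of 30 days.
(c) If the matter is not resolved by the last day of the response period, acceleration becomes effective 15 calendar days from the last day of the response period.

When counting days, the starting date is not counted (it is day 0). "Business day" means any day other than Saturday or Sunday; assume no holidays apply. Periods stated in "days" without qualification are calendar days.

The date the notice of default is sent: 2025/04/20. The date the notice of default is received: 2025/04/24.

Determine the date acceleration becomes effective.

The last day of the grace period: counting 10 business days from Sunday, 2025/04/20 (Apr 21, Apr 22, Apr 23, Apr 24, Apr 25, Apr 28, Apr 29, Apr 30, May 1, May 2, skipping weekends) reaches Friday, 2025/05/02.
The last day of the response period: 30 calendar days after 2025/05/02 is 2025/06/01.
The date acceleration becomes effective: 15 calendar days after 2025/06/01 is 2025/06/16.

2025/06/16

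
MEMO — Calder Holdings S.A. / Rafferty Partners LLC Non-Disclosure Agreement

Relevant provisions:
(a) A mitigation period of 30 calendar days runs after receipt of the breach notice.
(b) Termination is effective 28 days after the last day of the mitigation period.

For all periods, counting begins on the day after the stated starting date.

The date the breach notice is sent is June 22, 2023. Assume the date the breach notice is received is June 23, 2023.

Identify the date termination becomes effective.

Adding 30 calendar days to June 23, 2023 gives July 23, 2023, which is the last day of the mitigation period.
The date termination becomes effective: July 23, 2023 + 28 days = August 20, 2023.

August 20, 2023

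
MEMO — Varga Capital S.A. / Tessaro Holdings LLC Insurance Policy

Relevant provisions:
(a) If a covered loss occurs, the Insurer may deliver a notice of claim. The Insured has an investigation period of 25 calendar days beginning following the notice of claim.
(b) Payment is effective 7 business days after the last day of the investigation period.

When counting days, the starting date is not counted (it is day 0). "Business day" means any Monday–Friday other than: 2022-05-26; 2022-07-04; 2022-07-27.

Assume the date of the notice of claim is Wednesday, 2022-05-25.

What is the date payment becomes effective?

2022-06-28

Adding 25 calendar days to 2022-05-25 gives 2022-06-19, which is the last day of the investigation period.
The date payment becomes effective: 7 business days after Sunday, 2022-06-19, skipping weekends — Jun 20, Jun 21, Jun 22, Jun 23, Jun 24, Jun 27, Jun 28 — lands on Tuesday, 2022-06-28.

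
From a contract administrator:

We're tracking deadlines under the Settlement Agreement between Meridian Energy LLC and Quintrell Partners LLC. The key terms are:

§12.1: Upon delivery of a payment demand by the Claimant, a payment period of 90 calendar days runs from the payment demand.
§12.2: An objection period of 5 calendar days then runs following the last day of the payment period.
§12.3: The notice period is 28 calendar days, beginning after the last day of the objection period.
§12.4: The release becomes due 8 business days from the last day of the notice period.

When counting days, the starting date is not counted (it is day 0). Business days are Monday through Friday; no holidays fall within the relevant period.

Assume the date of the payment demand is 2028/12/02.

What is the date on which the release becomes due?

2029/04/16

Adding 90 calendar days to 2028/12/02 gives 2029/03/02, which is the last day of the payment period.
Adding 5 calendar days to 2029/03/02 gives 2029/03/07, which is the last day of the objection period.
The last day of the notice period: 2029/03/07 + 28 days = 2029/04/04.
From Wednesday, 2029/04/04, 8 business days (Apr 5, Apr 6, Apr 9, Apr 10, Apr 11, Apr 12, Apr 13, Apr 16, skipping weekends) brings us to Monday, 2029/04/16, which is the date on which the release becomes due.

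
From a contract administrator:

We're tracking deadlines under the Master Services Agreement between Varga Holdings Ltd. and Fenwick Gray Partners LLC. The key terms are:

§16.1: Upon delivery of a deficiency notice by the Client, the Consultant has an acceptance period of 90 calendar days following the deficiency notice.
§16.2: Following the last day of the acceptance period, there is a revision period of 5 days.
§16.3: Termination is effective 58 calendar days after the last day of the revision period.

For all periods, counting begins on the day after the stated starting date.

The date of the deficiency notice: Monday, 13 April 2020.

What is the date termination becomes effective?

The last day of the acceptance period: 13 April 2020 + 90 days = 12 July 2020.
Adding 5 calendar days to 12 July 2020 gives 17 July 2020, which is the last day of the revision period.
The date termination becomes effective: 58 calendar days after 17 July 2020 is 13 September 2020.

13 September 2020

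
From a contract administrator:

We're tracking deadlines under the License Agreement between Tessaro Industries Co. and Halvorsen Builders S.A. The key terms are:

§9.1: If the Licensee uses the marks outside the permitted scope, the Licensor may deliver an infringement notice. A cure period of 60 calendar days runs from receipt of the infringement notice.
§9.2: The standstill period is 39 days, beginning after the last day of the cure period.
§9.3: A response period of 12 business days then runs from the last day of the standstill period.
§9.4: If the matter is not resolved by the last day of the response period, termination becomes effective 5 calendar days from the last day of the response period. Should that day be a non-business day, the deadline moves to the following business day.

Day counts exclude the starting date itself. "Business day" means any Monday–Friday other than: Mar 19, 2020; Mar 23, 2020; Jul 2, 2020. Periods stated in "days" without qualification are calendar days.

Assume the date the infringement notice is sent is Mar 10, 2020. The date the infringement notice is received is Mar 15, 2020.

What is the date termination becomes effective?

Jul 14, 2020

Adding 60 calendar days to Mar 15, 2020 gives May 14, 2020, which is the last day of the cure period.
The last day of the standstill period: May 14, 2020 + 39 days = Jun 22, 2020.
The last day of the response period: 12 business days after Monday, Jun 22, 2020, skipping weekends and the listed holiday on Jul 2 — Jun 23, Jun 24, Jun 25, Jun 26, …, Jul 7, Jul 8, Jul 9 — lands on Thursday, Jul 9, 2020.
Adding 5 calendar days to Jul 9, 2020 gives Jul 14, 2020, which is the date termination becomes effective. Jul 14, 2020 is a Tuesday and is not a listed holiday, so no roll-forward applies.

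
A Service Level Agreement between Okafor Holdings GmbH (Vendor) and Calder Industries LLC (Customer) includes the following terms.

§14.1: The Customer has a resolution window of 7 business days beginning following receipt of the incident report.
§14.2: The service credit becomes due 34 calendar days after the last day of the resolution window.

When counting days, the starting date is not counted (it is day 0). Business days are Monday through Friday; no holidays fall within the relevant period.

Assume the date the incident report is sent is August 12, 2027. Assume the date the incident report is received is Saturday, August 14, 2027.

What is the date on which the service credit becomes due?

From Saturday, August 14, 2027, 7 business days (Aug 16, Aug 17, Aug 18, Aug 19, Aug 20, Aug 23, Aug 24, skipping weekends) brings us to Tuesday, August 24, 2027, which is the last day of the resolution window.
The date on which the service credit becomes due: 34 calendar days after August 24, 2027 is September 27, 2027.

September 27, 2027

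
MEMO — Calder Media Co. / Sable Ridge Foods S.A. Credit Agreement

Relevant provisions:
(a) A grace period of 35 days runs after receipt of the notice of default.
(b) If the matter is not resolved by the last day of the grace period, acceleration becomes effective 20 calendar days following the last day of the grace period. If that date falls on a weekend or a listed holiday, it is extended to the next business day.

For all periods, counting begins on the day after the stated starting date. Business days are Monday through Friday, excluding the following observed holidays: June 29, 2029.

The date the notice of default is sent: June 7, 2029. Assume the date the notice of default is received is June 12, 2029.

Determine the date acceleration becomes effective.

August 6, 2029

The last day of the grace period: 35 calendar days after June 12, 2029 is July 17, 2029.
The date acceleration becomes effective: 20 calendar days after July 17, 2029 is August 6, 2029. August 6, 2029 is a Monday and is not a listed holiday, so no roll-forward applies.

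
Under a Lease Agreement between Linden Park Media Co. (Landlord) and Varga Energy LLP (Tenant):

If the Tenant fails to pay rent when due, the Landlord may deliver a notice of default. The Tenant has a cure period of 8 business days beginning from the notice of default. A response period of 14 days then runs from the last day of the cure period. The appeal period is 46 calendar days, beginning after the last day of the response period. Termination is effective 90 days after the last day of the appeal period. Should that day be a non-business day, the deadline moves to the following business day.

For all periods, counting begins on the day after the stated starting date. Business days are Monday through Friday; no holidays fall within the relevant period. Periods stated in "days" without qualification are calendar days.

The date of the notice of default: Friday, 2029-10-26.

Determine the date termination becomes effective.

The last day of the cure period: 8 business days after Friday, 2029-10-26, skipping weekends — Oct 29, Oct 30, Oct 31, Nov 1, Nov 2, Nov 5, Nov 6, Nov 7 — lands on Wednesday, 2029-11-07.
Adding 14 calendar days to 2029-11-07 gives 2029-11-21, which is the last day of the response period.
The last day of the appeal period: 46 calendar days after 2029-11-21 is 2030-01-06.
Adding 90 calendar days to 2030-01-06 gives 2030-04-06, which is the date termination becomes effective. That falls on a Saturday, so it rolls to the next business day, Monday, 2030-04-08.

2030-04-08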